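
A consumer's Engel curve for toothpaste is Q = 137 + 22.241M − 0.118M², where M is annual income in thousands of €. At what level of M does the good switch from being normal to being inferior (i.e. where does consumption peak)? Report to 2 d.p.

94.24

dQ/dM = 22.241 − 0.236M.
The good is inferior where dQ/dM < 0. Setting dQ/dM = 0 gives M = 22.241 / 0.236 = 94.24.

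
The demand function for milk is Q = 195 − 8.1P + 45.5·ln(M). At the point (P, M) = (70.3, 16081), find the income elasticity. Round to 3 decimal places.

At P = 70.3, M = 16081: Q = 66.255.
Holding P constant, ∂Q/∂M = 45.5/M = 0.00282943.
η_M = (∂Q/∂M)·(M/Q) = 0.00282943 × (16081/66.255) = 0.687.

0.687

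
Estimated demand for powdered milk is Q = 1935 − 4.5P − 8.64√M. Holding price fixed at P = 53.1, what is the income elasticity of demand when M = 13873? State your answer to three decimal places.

-0.750

At P = 53.1, M = 13873: Q = 678.399.
Holding P constant, ∂Q/∂M = -8.64/(2√M) = -0.0366774.
η_M = (∂Q/∂M)·(M/Q) = -0.0366774 × (13873/678.399) = -0.750.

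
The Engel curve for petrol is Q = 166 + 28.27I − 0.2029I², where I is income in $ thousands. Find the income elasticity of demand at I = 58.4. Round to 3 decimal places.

0.237

At I = 58.4: Q = 1124.9654.
dQ/dI = 28.27 − 0.4058I = 4.57128.
η = (dQ/dI)·(I/Q) = 4.57128 × (58.4/1124.9654) = 0.237.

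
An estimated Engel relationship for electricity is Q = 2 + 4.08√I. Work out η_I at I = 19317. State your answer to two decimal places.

At I = 19317: Q = 569.061.
dQ/dI = 4.08/(2√I) = 0.0146778 at this income.
η = (dQ/dI)·(I/Q) = 0.0146778 × (19317/569.061) = 0.50.

0.50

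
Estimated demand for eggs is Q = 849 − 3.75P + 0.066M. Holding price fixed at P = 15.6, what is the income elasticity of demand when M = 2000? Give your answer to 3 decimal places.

0.143

At P = 15.6, M = 2000: Q = 922.500.
Holding P constant, ∂Q/∂M = 0.066.
η_M = (∂Q/∂M)·(M/Q) = 0.066 × (2000/922.500) = 0.143.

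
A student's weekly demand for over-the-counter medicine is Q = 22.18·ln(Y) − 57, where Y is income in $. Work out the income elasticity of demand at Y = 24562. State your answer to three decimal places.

At Y = 24562: Q = 167.217.
dQ/dY = 22.18/Y = 0.000903021 at this income.
η = (dQ/dY)·(Y/Q) = 0.000903021 × (24562/167.217) = 0.133.

0.133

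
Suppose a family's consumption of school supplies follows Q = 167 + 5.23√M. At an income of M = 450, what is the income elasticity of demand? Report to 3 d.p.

At M = 450: Q = 277.945.
dQ/dM = 5.23/(2√M) = 0.123272 at this income.
η = (dQ/dM)·(M/Q) = 0.123272 × (450/277.945) = 0.200.

0.200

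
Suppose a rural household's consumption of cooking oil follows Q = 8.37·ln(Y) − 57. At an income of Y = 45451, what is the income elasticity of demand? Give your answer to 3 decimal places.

At Y = 45451: Q = 32.763.
dQ/dY = 8.37/Y = 0.000184154 at this income.
η = (dQ/dY)·(Y/Q) = 0.000184154 × (45451/32.763) = 0.255.

0.255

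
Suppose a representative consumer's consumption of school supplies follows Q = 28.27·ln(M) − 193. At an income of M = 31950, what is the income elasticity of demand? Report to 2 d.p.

At M = 31950: Q = 100.214.
dQ/dM = 28.27/M = 0.00088482 at this income.
η = (dQ/dM)·(M/Q) = 0.00088482 × (31950/100.214) = 0.28.

0.28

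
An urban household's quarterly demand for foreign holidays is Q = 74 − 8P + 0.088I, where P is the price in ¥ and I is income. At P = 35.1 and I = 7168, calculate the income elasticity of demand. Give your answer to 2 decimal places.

1.49

At P = 35.1, I = 7168: Q = 423.984.
Holding P constant, ∂Q/∂I = 0.088.
η_I = (∂Q/∂I)·(I/Q) = 0.088 × (7168/423.984) = 1.49.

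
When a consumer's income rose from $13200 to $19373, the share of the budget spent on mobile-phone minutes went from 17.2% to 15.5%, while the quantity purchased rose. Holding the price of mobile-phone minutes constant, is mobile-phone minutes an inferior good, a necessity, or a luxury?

necessity

Quantity rises but the budget share falls as income rises, so 0 < η < 1.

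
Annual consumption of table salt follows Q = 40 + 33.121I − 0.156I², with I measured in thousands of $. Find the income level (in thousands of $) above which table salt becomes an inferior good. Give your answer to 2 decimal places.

106.16

dQ/dI = 33.121 − 0.312I.
The good is inferior where dQ/dI < 0. Setting dQ/dI = 0 gives I = 33.121 / 0.312 = 106.16.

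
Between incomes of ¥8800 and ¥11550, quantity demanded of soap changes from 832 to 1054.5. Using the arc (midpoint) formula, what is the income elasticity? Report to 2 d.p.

0.87

ΔQ = 1054.5 − 832 = 222.5; midpoint Q̄ = (832 + 1054.5)/2 = 943.25.
ΔI = 11550 − 8800 = 2750; midpoint Ī = (8800 + 11550)/2 = 10175.
η = (ΔQ/Q̄) ÷ (ΔI/Ī) = (222.5/943.25) ÷ (2750/10175) = 0.87.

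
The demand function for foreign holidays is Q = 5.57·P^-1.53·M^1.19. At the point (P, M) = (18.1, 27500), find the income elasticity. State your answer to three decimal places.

1.190

For a multiplicative demand Q = A·P^α·M^β, the income elasticity is β everywhere.
Here β = 1.19, so η = 1.190.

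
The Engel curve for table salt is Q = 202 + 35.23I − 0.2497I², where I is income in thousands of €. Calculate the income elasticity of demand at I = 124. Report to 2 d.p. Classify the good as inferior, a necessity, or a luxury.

-4.53 (inferior good)

At I = 124: Q = 731.1328.
dQ/dI = 35.23 − 0.4994I = -26.69560.
η = (dQ/dI)·(I/Q) = -26.69560 × (124/731.1328) = -4.53.
η < 0 ⇒ inferior good.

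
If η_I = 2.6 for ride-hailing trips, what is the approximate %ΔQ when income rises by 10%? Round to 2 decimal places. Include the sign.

26.00%

%ΔQ ≈ η × %ΔI = 2.6 × 10% = 26.00%.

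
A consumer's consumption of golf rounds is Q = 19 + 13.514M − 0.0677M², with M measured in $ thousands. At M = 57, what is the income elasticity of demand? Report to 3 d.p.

0.580

At M = 57: Q = 569.3407.
dQ/dM = 13.514 − 0.1354M = 5.79620.
η = (dQ/dM)·(M/Q) = 5.79620 × (57/569.3407) = 0.580.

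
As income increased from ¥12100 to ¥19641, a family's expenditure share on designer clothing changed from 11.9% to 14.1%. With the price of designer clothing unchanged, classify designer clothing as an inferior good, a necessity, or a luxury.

The budget share rises as income rises, so η > 1.

luxury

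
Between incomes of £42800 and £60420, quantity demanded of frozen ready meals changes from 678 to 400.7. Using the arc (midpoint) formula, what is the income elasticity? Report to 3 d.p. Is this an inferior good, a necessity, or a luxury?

ΔQ = 400.7 − 678 = -277.3; midpoint Q̄ = (678 + 400.7)/2 = 539.35.
ΔI = 60420 − 42800 = 17620; midpoint Ī = (42800 + 60420)/2 = 51610.
η = (ΔQ/Q̄) ÷ (ΔI/Ī) = (-277.3/539.35) ÷ (17620/51610) = -1.506.
η < 0 ⇒ inferior good.

-1.506 (inferior good)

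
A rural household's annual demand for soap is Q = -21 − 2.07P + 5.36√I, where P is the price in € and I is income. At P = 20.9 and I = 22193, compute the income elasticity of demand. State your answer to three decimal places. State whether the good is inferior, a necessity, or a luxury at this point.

0.544 (necessity)

At P = 20.9, I = 22193: Q = 734.233.
Holding P constant, ∂Q/∂I = 5.36/(2√I) = 0.0179898.
η_I = (∂Q/∂I)·(I/Q) = 0.0179898 × (22193/734.233) = 0.544.
Since 0 < η < 1, this is a necessity.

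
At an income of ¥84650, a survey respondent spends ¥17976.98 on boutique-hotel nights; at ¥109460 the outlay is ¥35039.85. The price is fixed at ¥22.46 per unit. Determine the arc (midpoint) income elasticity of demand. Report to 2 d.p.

2.52

With a constant price, Q₁ = 17976.98/22.46 = 800.400 and Q₂ = 35039.85/22.46 = 1560.100 (equivalently, work directly with expenditure since P cancels).
Midpoint %ΔQ = (35039.85 − 17976.98)/26508.42 = 0.64368; midpoint %ΔI = (109460 − 84650)/97055 = 0.25563.
η = 0.64368 / 0.25563 = 2.52.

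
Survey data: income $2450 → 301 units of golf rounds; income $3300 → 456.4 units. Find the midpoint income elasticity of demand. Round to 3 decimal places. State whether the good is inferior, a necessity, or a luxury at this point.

1.388 (luxury)

ΔQ = 456.4 − 301 = 155.4; midpoint Q̄ = (301 + 456.4)/2 = 378.7.
ΔI = 3300 − 2450 = 850; midpoint Ī = (2450 + 3300)/2 = 2875.
η = (ΔQ/Q̄) ÷ (ΔI/Ī) = (155.4/378.7) ÷ (850/2875) = 1.388.
η > 1 ⇒ luxury.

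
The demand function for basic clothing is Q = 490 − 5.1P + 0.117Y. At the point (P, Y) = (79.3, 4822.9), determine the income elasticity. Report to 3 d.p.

At P = 79.3, Y = 4822.9: Q = 649.849.
Holding P constant, ∂Q/∂Y = 0.117.
η_Y = (∂Q/∂Y)·(Y/Q) = 0.117 × (4822.9/649.849) = 0.868.

0.868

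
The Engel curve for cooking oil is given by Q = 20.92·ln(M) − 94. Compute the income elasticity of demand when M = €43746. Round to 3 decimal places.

At M = 43746: Q = 129.554.
dQ/dM = 20.92/M = 0.000478215 at this income.
η = (dQ/dM)·(M/Q) = 0.000478215 × (43746/129.554) = 0.161.

0.161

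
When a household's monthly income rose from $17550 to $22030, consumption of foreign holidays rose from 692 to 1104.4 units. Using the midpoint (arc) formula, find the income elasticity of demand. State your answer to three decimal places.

ΔQ = 1104.4 − 692 = 412.4; midpoint Q̄ = (692 + 1104.4)/2 = 898.2.
ΔI = 22030 − 17550 = 4480; midpoint Ī = (17550 + 22030)/2 = 19790.
η = (ΔQ/Q̄) ÷ (ΔI/Ī) = (412.4/898.2) ÷ (4480/19790) = 2.028.

2.028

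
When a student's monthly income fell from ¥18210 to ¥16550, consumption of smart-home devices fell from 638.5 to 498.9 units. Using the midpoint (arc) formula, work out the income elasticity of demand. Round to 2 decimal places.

ΔQ = 498.9 − 638.5 = -139.6; midpoint Q̄ = (638.5 + 498.9)/2 = 568.7.
ΔI = 16550 − 18210 = -1660; midpoint Ī = (18210 + 16550)/2 = 17380.
η = (ΔQ/Q̄) ÷ (ΔI/Ī) = (-139.6/568.7) ÷ (-1660/17380) = 2.57.

2.57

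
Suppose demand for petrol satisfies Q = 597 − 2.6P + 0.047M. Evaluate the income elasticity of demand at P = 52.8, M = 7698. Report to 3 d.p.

0.440

At P = 52.8, M = 7698: Q = 821.526.
Holding P constant, ∂Q/∂M = 0.047.
η_M = (∂Q/∂M)·(M/Q) = 0.047 × (7698/821.526) = 0.440.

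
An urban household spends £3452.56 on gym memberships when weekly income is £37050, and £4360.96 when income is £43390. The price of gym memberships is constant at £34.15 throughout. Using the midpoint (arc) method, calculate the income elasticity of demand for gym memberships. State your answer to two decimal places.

With a constant price, Q₁ = 3452.56/34.15 = 101.100 and Q₂ = 4360.96/34.15 = 127.700 (equivalently, work directly with expenditure since P cancels).
Midpoint %ΔQ = (4360.96 − 3452.56)/3906.76 = 0.23252; midpoint %ΔI = (43390 − 37050)/40220 = 0.15763.
η = 0.23252 / 0.15763 = 1.48.

1.48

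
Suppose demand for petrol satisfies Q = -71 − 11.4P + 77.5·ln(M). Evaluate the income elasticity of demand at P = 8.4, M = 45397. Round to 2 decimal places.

At P = 8.4, M = 45397: Q = 664.288.
Holding P constant, ∂Q/∂M = 77.5/M = 0.00170716.
η_M = (∂Q/∂M)·(M/Q) = 0.00170716 × (45397/664.288) = 0.12.

0.12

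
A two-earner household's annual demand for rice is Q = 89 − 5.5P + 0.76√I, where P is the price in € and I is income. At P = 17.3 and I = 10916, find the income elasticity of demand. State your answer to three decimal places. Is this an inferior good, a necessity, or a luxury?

0.542 (necessity)

At P = 17.3, I = 10916: Q = 73.255.
Holding P constant, ∂Q/∂I = 0.76/(2√I) = 0.00363707.
η_I = (∂Q/∂I)·(I/Q) = 0.00363707 × (10916/73.255) = 0.542.
Since 0 < η < 1, this is a necessity.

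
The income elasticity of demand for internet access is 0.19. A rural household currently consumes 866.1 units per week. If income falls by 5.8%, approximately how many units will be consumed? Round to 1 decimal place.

856.6

%ΔQ ≈ η × %ΔI = 0.19 × (-5.8%) = -1.102%.
New Q ≈ 866.1 × (1 − 0.01102) = 856.6.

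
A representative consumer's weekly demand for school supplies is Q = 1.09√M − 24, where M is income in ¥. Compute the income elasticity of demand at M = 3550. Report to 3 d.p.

At M = 3550: Q = 40.944.
dQ/dM = 1.09/(2√M) = 0.00914708 at this income.
η = (dQ/dM)·(M/Q) = 0.00914708 × (3550/40.944) = 0.793.

0.793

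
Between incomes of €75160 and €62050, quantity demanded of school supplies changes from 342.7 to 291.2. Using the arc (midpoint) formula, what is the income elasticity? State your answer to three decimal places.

ΔQ = 291.2 − 342.7 = -51.5; midpoint Q̄ = (342.7 + 291.2)/2 = 316.95.
ΔI = 62050 − 75160 = -13110; midpoint Ī = (75160 + 62050)/2 = 68605.
η = (ΔQ/Q̄) ÷ (ΔI/Ī) = (-51.5/316.95) ÷ (-13110/68605) = 0.850.

0.850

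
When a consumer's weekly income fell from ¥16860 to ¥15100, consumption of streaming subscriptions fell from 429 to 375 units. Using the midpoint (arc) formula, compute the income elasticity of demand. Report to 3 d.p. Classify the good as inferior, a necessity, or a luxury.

1.220 (luxury)

ΔQ = 375 − 429 = -54; midpoint Q̄ = (429 + 375)/2 = 402.
ΔI = 15100 − 16860 = -1760; midpoint Ī = (16860 + 15100)/2 = 15980.
η = (ΔQ/Q̄) ÷ (ΔI/Ī) = (-54/402) ÷ (-1760/15980) = 1.220.
η > 1 ⇒ luxury.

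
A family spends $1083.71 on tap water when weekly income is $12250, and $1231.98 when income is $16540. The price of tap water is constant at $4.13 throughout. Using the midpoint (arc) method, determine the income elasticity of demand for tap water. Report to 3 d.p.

0.430

With a constant price, Q₁ = 1083.71/4.13 = 262.400 and Q₂ = 1231.98/4.13 = 298.300 (equivalently, work directly with expenditure since P cancels).
Midpoint %ΔQ = (1231.98 − 1083.71)/1157.85 = 0.12806; midpoint %ΔI = (16540 − 12250)/14395 = 0.29802.
η = 0.12806 / 0.29802 = 0.430.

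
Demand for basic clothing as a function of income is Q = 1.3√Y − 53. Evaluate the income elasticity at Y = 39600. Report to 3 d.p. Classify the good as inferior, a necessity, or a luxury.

0.629 (necessity)

At Y = 39600: Q = 205.697.
dQ/dY = 1.3/(2√Y) = 0.00326637 at this income.
η = (dQ/dY)·(Y/Q) = 0.00326637 × (39600/205.697) = 0.629.
Since 0 < η < 1, the good is a necessity.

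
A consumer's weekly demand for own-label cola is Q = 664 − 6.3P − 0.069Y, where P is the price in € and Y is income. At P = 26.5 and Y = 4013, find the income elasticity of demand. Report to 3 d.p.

At P = 26.5, Y = 4013: Q = 220.153.
Holding P constant, ∂Q/∂Y = −0.069.
η_Y = (∂Q/∂Y)·(Y/Q) = -0.069 × (4013/220.153) = -1.258.

-1.258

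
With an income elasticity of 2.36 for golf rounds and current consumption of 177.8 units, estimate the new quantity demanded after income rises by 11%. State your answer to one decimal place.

224.0

%ΔQ ≈ η × %ΔI = 2.36 × 11% = 25.96%.
New Q ≈ 177.8 × (1 + 0.2596) = 224.0.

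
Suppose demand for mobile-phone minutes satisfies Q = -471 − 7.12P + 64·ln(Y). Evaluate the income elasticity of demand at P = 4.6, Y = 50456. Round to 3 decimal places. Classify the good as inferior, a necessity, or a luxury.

0.338 (necessity)

At P = 4.6, Y = 50456: Q = 189.295.
Holding P constant, ∂Q/∂Y = 64/Y = 0.00126843.
η_Y = (∂Q/∂Y)·(Y/Q) = 0.00126843 × (50456/189.295) = 0.338.
Since 0 < η < 1, this is a necessity.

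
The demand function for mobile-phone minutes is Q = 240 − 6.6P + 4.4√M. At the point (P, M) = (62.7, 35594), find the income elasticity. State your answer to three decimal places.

At P = 62.7, M = 35594: Q = 656.300.
Holding P constant, ∂Q/∂M = 4.4/(2√M) = 0.011661.
η_M = (∂Q/∂M)·(M/Q) = 0.011661 × (35594/656.300) = 0.632.

0.632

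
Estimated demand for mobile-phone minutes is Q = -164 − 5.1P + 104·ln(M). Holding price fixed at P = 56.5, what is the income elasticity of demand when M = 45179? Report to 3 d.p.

0.157

At P = 56.5, M = 45179: Q = 662.562.
Holding P constant, ∂Q/∂M = 104/M = 0.00230195.
η_M = (∂Q/∂M)·(M/Q) = 0.00230195 × (45179/662.562) = 0.157.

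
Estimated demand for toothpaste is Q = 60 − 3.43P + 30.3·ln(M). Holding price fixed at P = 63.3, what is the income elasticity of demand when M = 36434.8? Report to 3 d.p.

At P = 63.3, M = 36434.8: Q = 161.130.
Holding P constant, ∂Q/∂M = 30.3/M = 0.000831623.
η_M = (∂Q/∂M)·(M/Q) = 0.000831623 × (36434.8/161.130) = 0.188.

0.188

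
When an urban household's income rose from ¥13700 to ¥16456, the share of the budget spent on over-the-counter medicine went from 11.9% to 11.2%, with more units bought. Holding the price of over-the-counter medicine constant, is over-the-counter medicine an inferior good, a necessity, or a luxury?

necessity

Quantity rises but the budget share falls as income rises, so 0 < η < 1.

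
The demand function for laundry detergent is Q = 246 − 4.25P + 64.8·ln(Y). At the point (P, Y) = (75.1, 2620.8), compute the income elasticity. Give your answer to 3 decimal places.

0.148

At P = 75.1, Y = 2620.8: Q = 436.881.
Holding P constant, ∂Q/∂Y = 64.8/Y = 0.0247253.
η_Y = (∂Q/∂Y)·(Y/Q) = 0.0247253 × (2620.8/436.881) = 0.148.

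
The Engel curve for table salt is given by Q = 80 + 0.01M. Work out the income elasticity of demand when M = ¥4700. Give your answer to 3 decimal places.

0.370

At M = 4700: Q = 127.000.
dQ/dM = 0.01.
η = (dQ/dM)·(M/Q) = 0.01 × (4700/127.000) = 0.370.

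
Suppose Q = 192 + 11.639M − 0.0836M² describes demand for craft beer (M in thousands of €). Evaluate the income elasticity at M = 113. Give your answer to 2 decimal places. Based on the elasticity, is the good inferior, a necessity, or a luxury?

-1.86 (inferior good)

At M = 113: Q = 439.7186.
dQ/dM = 11.639 − 0.1672M = -7.25460.
η = (dQ/dM)·(M/Q) = -7.25460 × (113/439.7186) = -1.86.
η < 0 ⇒ inferior good.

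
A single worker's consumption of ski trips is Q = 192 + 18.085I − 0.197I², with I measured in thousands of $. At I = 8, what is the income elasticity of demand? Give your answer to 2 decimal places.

0.37

At I = 8: Q = 324.0720.
dQ/dI = 18.085 − 0.394I = 14.93300.
η = (dQ/dI)·(I/Q) = 14.93300 × (8/324.0720) = 0.37.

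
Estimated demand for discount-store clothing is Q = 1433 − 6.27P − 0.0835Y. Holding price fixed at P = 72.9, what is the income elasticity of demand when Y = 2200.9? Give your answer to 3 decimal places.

At P = 72.9, Y = 2200.9: Q = 792.142.
Holding P constant, ∂Q/∂Y = −0.0835.
η_Y = (∂Q/∂Y)·(Y/Q) = -0.0835 × (2200.9/792.142) = -0.232.

-0.232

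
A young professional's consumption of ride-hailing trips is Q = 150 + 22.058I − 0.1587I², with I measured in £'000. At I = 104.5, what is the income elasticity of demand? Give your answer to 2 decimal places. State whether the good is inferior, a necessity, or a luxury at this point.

-1.61 (inferior good)

At I = 104.5: Q = 722.0173.
dQ/dI = 22.058 − 0.3174I = -11.11030.
η = (dQ/dI)·(I/Q) = -11.11030 × (104.5/722.0173) = -1.61.
η < 0 ⇒ inferior good.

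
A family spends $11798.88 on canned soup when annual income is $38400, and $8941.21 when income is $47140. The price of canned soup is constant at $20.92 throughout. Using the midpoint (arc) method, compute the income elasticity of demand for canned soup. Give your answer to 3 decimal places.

With a constant price, Q₁ = 11798.88/20.92 = 564.000 and Q₂ = 8941.21/20.92 = 427.400 (equivalently, work directly with expenditure since P cancels).
Midpoint %ΔQ = (8941.21 − 11798.88)/10370.04 = -0.27557; midpoint %ΔI = (47140 − 38400)/42770 = 0.20435.
η = -0.27557 / 0.20435 = -1.349.

-1.349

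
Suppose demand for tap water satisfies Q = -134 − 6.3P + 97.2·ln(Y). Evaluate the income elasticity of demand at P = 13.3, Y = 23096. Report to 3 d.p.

At P = 13.3, Y = 23096: Q = 758.819.
Holding P constant, ∂Q/∂Y = 97.2/Y = 0.00420852.
η_Y = (∂Q/∂Y)·(Y/Q) = 0.00420852 × (23096/758.819) = 0.128.

0.128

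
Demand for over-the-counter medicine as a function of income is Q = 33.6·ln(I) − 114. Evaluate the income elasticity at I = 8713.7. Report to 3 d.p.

At I = 8713.7: Q = 190.841.
dQ/dI = 33.6/I = 0.003856 at this income.
η = (dQ/dI)·(I/Q) = 0.003856 × (8713.7/190.841) = 0.176.

0.176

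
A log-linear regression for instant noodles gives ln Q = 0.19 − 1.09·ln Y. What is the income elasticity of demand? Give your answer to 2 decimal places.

In a log-linear demand, the coefficient on ln Y is the income elasticity.
So η = -1.09.

-1.09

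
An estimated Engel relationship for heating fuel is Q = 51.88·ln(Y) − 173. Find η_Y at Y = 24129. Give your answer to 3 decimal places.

At Y = 24129: Q = 350.530.
dQ/dY = 51.88/Y = 0.00215011 at this income.
η = (dQ/dY)·(Y/Q) = 0.00215011 × (24129/350.530) = 0.148.

0.148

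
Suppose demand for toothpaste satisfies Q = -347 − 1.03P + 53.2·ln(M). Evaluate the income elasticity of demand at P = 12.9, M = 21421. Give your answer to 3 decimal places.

0.313

At P = 12.9, M = 21421: Q = 170.230.
Holding P constant, ∂Q/∂M = 53.2/M = 0.00248354.
η_M = (∂Q/∂M)·(M/Q) = 0.00248354 × (21421/170.230) = 0.313.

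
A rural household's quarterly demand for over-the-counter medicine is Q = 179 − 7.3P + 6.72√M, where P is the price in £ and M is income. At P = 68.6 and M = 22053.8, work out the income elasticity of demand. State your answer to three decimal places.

0.738

At P = 68.6, M = 22053.8: Q = 676.175.
Holding P constant, ∂Q/∂M = 6.72/(2√M) = 0.0226255.
η_M = (∂Q/∂M)·(M/Q) = 0.0226255 × (22053.8/676.175) = 0.738.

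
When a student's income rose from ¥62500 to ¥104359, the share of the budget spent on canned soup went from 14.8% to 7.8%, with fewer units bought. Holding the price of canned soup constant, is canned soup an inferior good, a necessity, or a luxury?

inferior good

Quantity demanded falls as income rises, so η < 0.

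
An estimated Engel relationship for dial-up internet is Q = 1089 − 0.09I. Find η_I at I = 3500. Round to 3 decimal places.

-0.407

At I = 3500: Q = 774.000.
dQ/dI = −0.09.
η = (dQ/dI)·(I/Q) = -0.09 × (3500/774.000) = -0.407.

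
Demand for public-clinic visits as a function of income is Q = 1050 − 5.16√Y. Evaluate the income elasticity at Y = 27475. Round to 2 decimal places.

At Y = 27475: Q = 194.700.
dQ/dY = -5.16/(2√Y) = -0.0155651 at this income.
η = (dQ/dY)·(Y/Q) = -0.0155651 × (27475/194.700) = -2.20.

-2.20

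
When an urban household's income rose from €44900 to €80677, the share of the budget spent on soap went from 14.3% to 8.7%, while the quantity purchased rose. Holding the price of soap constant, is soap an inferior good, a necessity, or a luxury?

Quantity rises but the budget share falls as income rises, so 0 < η < 1.

necessity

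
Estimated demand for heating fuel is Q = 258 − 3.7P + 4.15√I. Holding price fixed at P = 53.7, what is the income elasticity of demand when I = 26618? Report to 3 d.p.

At P = 53.7, I = 26618: Q = 736.383.
Holding P constant, ∂Q/∂I = 4.15/(2√I) = 0.0127183.
η_I = (∂Q/∂I)·(I/Q) = 0.0127183 × (26618/736.383) = 0.460.

0.460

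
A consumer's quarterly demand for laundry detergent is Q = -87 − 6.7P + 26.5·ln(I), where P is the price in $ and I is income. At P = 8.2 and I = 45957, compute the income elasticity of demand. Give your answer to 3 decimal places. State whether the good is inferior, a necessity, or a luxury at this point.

0.186 (necessity)

At P = 8.2, I = 45957: Q = 142.550.
Holding P constant, ∂Q/∂I = 26.5/I = 0.000576626.
η_I = (∂Q/∂I)·(I/Q) = 0.000576626 × (45957/142.550) = 0.186.
Since 0 < η < 1, this is a necessity.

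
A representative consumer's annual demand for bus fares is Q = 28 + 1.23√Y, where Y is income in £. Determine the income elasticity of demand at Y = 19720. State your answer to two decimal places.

At Y = 19720: Q = 200.726.
dQ/dY = 1.23/(2√Y) = 0.00437947 at this income.
η = (dQ/dY)·(Y/Q) = 0.00437947 × (19720/200.726) = 0.43.

0.43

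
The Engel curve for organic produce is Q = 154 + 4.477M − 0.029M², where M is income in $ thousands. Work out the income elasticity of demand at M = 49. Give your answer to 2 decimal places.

At M = 49: Q = 303.7440.
dQ/dM = 4.477 − 0.058M = 1.63500.
η = (dQ/dM)·(M/Q) = 1.63500 × (49/303.7440) = 0.26.

0.26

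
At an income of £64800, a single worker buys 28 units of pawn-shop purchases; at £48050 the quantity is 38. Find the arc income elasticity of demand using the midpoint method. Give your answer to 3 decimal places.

ΔQ = 38 − 28 = 10; midpoint Q̄ = (28 + 38)/2 = 33.
ΔI = 48050 − 64800 = -16750; midpoint Ī = (64800 + 48050)/2 = 56425.
η = (ΔQ/Q̄) ÷ (ΔI/Ī) = (10/33) ÷ (-16750/56425) = -1.021.

-1.021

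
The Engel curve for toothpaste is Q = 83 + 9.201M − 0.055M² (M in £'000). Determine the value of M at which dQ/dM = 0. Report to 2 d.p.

dQ/dM = 9.201 − 0.11M.
The good is inferior where dQ/dM < 0. Setting dQ/dM = 0 gives M = 9.201 / 0.11 = 83.65.

83.65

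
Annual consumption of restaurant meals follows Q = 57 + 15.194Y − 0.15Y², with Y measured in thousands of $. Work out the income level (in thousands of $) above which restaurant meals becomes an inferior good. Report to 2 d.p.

dQ/dY = 15.194 − 0.3Y.
The good is inferior where dQ/dY < 0. Setting dQ/dY = 0 gives Y = 15.194 / 0.3 = 50.65.

50.65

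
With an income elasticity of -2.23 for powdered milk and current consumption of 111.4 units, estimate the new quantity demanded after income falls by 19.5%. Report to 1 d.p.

%ΔQ ≈ η × %ΔI = -2.23 × (-19.5%) = 43.485%.
New Q ≈ 111.4 × (1 + 0.43485) = 159.8.

159.8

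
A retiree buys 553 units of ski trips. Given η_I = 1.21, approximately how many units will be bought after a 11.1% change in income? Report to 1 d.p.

%ΔQ ≈ η × %ΔI = 1.21 × 11.1% = 13.431%.
New Q ≈ 553 × (1 + 0.13431) = 627.3.

627.3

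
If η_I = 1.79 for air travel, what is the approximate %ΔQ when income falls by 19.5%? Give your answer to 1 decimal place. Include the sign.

-34.9%

%ΔQ ≈ η × %ΔI = 1.79 × (-19.5%) = -34.9%.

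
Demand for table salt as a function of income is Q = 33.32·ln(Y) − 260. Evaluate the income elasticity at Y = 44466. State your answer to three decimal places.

At Y = 44466: Q = 96.607.
dQ/dY = 33.32/Y = 0.000749337 at this income.
η = (dQ/dY)·(Y/Q) = 0.000749337 × (44466/96.607) = 0.345.

0.345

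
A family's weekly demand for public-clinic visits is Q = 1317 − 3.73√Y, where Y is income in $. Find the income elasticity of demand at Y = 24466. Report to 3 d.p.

At Y = 24466: Q = 733.568.
dQ/dY = -3.73/(2√Y) = -0.0119233 at this income.
η = (dQ/dY)·(Y/Q) = -0.0119233 × (24466/733.568) = -0.398.

-0.398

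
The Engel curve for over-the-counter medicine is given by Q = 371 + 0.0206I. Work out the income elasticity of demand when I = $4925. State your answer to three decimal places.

0.215

At I = 4925: Q = 472.455.
dQ/dI = 0.0206.
η = (dQ/dI)·(I/Q) = 0.0206 × (4925/472.455) = 0.215.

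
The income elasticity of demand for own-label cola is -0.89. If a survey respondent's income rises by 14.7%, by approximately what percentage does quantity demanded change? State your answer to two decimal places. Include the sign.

-13.08%

%ΔQ ≈ η × %ΔI = -0.89 × 14.7% = -13.08%.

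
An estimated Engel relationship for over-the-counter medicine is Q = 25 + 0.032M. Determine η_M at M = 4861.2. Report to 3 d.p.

At M = 4861.2: Q = 180.558.
dQ/dM = 0.032.
η = (dQ/dM)·(M/Q) = 0.032 × (4861.2/180.558) = 0.862.

0.862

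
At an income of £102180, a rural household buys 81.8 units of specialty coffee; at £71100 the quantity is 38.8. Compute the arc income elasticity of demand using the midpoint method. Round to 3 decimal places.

1.988

ΔQ = 38.8 − 81.8 = -43; midpoint Q̄ = (81.8 + 38.8)/2 = 60.3.
ΔI = 71100 − 102180 = -31080; midpoint Ī = (102180 + 71100)/2 = 86640.
η = (ΔQ/Q̄) ÷ (ΔI/Ī) = (-43/60.3) ÷ (-31080/86640) = 1.988.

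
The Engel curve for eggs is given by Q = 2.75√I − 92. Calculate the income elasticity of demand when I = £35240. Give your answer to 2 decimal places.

At I = 35240: Q = 424.239.
dQ/dI = 2.75/(2√I) = 0.00732461 at this income.
η = (dQ/dI)·(I/Q) = 0.00732461 × (35240/424.239) = 0.61.

0.61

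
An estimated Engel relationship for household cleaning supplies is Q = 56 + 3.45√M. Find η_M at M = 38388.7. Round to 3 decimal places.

At M = 38388.7: Q = 731.960.
dQ/dM = 3.45/(2√M) = 0.00880415 at this income.
η = (dQ/dM)·(M/Q) = 0.00880415 × (38388.7/731.960) = 0.462.

0.462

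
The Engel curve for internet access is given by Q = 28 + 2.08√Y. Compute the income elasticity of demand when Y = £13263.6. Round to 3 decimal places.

At Y = 13263.6: Q = 267.549.
dQ/dY = 2.08/(2√Y) = 0.00903031 at this income.
η = (dQ/dY)·(Y/Q) = 0.00903031 × (13263.6/267.549) = 0.448.

0.448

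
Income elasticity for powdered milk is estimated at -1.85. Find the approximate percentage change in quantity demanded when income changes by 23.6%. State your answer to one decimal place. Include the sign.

-43.7%

%ΔQ ≈ η × %ΔI = -1.85 × 23.6% = -43.7%.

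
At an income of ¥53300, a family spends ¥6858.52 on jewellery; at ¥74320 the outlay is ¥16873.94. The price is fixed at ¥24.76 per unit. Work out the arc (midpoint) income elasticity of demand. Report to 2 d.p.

With a constant price, Q₁ = 6858.52/24.76 = 277.000 and Q₂ = 16873.94/24.76 = 681.500 (equivalently, work directly with expenditure since P cancels).
Midpoint %ΔQ = (16873.94 − 6858.52)/11866.23 = 0.84403; midpoint %ΔI = (74320 − 53300)/63810 = 0.32942.
η = 0.84403 / 0.32942 = 2.56.

2.56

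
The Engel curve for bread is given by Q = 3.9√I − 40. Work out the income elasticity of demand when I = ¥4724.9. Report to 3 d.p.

0.588

At I = 4724.9: Q = 228.078.
dQ/dI = 3.9/(2√I) = 0.0283686 at this income.
η = (dQ/dI)·(I/Q) = 0.0283686 × (4724.9/228.078) = 0.588.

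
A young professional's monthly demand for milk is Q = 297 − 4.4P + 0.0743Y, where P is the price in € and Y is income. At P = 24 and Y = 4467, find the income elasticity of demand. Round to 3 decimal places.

At P = 24, Y = 4467: Q = 523.298.
Holding P constant, ∂Q/∂Y = 0.0743.
η_Y = (∂Q/∂Y)·(Y/Q) = 0.0743 × (4467/523.298) = 0.634.

0.634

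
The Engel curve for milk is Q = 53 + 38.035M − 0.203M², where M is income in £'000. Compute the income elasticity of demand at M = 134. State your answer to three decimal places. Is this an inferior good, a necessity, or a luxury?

-1.458 (inferior good)

At M = 134: Q = 1504.6220.
dQ/dM = 38.035 − 0.406M = -16.36900.
η = (dQ/dM)·(M/Q) = -16.36900 × (134/1504.6220) = -1.458.
η < 0 ⇒ inferior good.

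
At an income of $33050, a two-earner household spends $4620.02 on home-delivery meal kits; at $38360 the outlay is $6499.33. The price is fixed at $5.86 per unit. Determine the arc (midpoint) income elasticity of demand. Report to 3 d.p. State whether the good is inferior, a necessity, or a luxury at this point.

2.273 (luxury)

With a constant price, Q₁ = 4620.02/5.86 = 788.399 and Q₂ = 6499.33/5.86 = 1109.101 (equivalently, work directly with expenditure since P cancels).
Midpoint %ΔQ = (6499.33 − 4620.02)/5559.68 = 0.33803; midpoint %ΔI = (38360 − 33050)/35705 = 0.14872.
η = 0.33803 / 0.14872 = 2.273.
η > 1 ⇒ luxury.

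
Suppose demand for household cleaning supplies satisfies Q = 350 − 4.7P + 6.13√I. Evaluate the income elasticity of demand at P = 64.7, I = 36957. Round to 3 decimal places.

0.481

At P = 64.7, I = 36957: Q = 1224.354.
Holding P constant, ∂Q/∂I = 6.13/(2√I) = 0.0159434.
η_I = (∂Q/∂I)·(I/Q) = 0.0159434 × (36957/1224.354) = 0.481.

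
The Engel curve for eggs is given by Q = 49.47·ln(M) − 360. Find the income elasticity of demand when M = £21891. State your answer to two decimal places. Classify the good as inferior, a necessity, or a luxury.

0.37 (necessity)

At M = 21891: Q = 134.395.
dQ/dM = 49.47/M = 0.00225983 at this income.
η = (dQ/dM)·(M/Q) = 0.00225983 × (21891/134.395) = 0.37.
Since 0 < η < 1, the good is a necessity.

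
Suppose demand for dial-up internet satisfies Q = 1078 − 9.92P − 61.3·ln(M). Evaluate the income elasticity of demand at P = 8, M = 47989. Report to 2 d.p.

-0.18

At P = 8, M = 47989: Q = 337.904.
Holding P constant, ∂Q/∂M = -61.3/M = -0.00127738.
η_M = (∂Q/∂M)·(M/Q) = -0.00127738 × (47989/337.904) = -0.18.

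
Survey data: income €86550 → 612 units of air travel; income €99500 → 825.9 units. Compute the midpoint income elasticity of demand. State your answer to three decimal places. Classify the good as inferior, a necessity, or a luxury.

2.137 (luxury)

ΔQ = 825.9 − 612 = 213.9; midpoint Q̄ = (612 + 825.9)/2 = 718.95.
ΔI = 99500 − 86550 = 12950; midpoint Ī = (86550 + 99500)/2 = 93025.
η = (ΔQ/Q̄) ÷ (ΔI/Ī) = (213.9/718.95) ÷ (12950/93025) = 2.137.
η > 1 ⇒ luxury.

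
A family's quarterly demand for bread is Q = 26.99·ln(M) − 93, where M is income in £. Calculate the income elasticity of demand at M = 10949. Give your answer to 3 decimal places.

0.171

At M = 10949: Q = 158.034.
dQ/dM = 26.99/M = 0.00246507 at this income.
η = (dQ/dM)·(M/Q) = 0.00246507 × (10949/158.034) = 0.171.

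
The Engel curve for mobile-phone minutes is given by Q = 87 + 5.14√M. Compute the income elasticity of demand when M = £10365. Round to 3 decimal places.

0.429

At M = 10365: Q = 610.296.
dQ/dM = 5.14/(2√M) = 0.0252434 at this income.
η = (dQ/dM)·(M/Q) = 0.0252434 × (10365/610.296) = 0.429.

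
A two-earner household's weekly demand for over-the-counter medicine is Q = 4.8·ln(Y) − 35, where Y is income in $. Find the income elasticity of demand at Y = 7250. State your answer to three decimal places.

At Y = 7250: Q = 7.666.
dQ/dY = 4.8/Y = 0.000662069 at this income.
η = (dQ/dY)·(Y/Q) = 0.000662069 × (7250/7.666) = 0.626.

0.626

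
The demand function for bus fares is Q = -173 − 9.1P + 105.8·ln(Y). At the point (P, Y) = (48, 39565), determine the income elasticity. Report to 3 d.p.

0.207

At P = 48, Y = 39565: Q = 510.167.
Holding P constant, ∂Q/∂Y = 105.8/Y = 0.00267408.
η_Y = (∂Q/∂Y)·(Y/Q) = 0.00267408 × (39565/510.167) = 0.207.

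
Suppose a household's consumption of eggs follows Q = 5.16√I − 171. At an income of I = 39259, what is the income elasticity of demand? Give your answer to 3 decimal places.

0.600

At I = 39259: Q = 851.396.
dQ/dI = 5.16/(2√I) = 0.0130212 at this income.
η = (dQ/dI)·(I/Q) = 0.0130212 × (39259/851.396) = 0.600.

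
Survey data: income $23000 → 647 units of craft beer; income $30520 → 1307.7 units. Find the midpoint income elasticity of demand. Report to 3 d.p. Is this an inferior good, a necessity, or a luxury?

2.406 (luxury)

ΔQ = 1307.7 − 647 = 660.7; midpoint Q̄ = (647 + 1307.7)/2 = 977.35.
ΔI = 30520 − 23000 = 7520; midpoint Ī = (23000 + 30520)/2 = 26760.
η = (ΔQ/Q̄) ÷ (ΔI/Ī) = (660.7/977.35) ÷ (7520/26760) = 2.406.
η > 1 ⇒ luxury.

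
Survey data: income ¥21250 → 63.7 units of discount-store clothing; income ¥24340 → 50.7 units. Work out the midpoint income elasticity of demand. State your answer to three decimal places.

ΔQ = 50.7 − 63.7 = -13; midpoint Q̄ = (63.7 + 50.7)/2 = 57.2.
ΔI = 24340 − 21250 = 3090; midpoint Ī = (21250 + 24340)/2 = 22795.
η = (ΔQ/Q̄) ÷ (ΔI/Ī) = (-13/57.2) ÷ (3090/22795) = -1.677.

-1.677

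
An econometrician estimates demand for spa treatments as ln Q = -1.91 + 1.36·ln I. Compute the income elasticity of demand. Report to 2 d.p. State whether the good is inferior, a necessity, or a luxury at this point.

1.36 (luxury)

In a log-linear demand, the coefficient on ln I is the income elasticity.
So η = 1.36.
η > 1 ⇒ luxury.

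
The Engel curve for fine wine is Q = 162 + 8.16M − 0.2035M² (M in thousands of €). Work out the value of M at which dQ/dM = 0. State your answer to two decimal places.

dQ/dM = 8.16 − 0.407M.
The good is inferior where dQ/dM < 0. Setting dQ/dM = 0 gives M = 8.16 / 0.407 = 20.05.

20.05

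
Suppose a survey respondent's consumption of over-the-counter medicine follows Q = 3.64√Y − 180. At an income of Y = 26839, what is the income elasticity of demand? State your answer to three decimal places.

0.716

At Y = 26839: Q = 416.327.
dQ/dY = 3.64/(2√Y) = 0.0111093 at this income.
η = (dQ/dY)·(Y/Q) = 0.0111093 × (26839/416.327) = 0.716.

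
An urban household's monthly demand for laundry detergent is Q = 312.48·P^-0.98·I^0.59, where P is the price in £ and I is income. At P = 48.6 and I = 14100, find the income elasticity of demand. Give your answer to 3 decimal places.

For a multiplicative demand Q = A·P^α·I^β, the income elasticity is β everywhere.
Here β = 0.59, so η = 0.590.

0.590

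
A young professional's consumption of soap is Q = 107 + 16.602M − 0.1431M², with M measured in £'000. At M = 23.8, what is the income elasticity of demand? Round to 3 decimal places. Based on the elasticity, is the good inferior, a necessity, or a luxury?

At M = 23.8: Q = 421.0700.
dQ/dM = 16.602 − 0.2862M = 9.79044.
η = (dQ/dM)·(M/Q) = 9.79044 × (23.8/421.0700) = 0.553.
0 < η < 1 ⇒ necessity.

0.553 (necessity)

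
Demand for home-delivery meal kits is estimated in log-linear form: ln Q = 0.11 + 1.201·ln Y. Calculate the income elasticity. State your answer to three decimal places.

In a log-linear demand, the coefficient on ln Y is the income elasticity.
So η = 1.201.

1.201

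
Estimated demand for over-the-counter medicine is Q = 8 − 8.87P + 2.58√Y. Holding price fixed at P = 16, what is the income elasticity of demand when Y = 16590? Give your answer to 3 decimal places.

0.838

At P = 16, Y = 16590: Q = 198.390.
Holding P constant, ∂Q/∂Y = 2.58/(2√Y) = 0.0100154.
η_Y = (∂Q/∂Y)·(Y/Q) = 0.0100154 × (16590/198.390) = 0.838.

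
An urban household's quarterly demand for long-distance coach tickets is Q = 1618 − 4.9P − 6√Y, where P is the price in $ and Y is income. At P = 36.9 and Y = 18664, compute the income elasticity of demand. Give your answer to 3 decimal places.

At P = 36.9, Y = 18664: Q = 617.492.
Holding P constant, ∂Q/∂Y = -6/(2√Y) = -0.0219593.
η_Y = (∂Q/∂Y)·(Y/Q) = -0.0219593 × (18664/617.492) = -0.664.

-0.664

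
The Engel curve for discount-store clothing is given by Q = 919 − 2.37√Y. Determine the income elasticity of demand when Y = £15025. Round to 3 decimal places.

-0.231

At Y = 15025: Q = 628.494.
dQ/dY = -2.37/(2√Y) = -0.00966743 at this income.
η = (dQ/dY)·(Y/Q) = -0.00966743 × (15025/628.494) = -0.231.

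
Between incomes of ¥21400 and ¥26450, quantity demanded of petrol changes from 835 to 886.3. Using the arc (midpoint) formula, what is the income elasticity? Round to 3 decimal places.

ΔQ = 886.3 − 835 = 51.3; midpoint Q̄ = (835 + 886.3)/2 = 860.65.
ΔI = 26450 − 21400 = 5050; midpoint Ī = (21400 + 26450)/2 = 23925.
η = (ΔQ/Q̄) ÷ (ΔI/Ī) = (51.3/860.65) ÷ (5050/23925) = 0.282.

0.282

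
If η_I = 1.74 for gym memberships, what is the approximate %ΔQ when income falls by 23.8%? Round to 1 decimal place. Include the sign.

-41.4%

%ΔQ ≈ η × %ΔI = 1.74 × (-23.8%) = -41.4%.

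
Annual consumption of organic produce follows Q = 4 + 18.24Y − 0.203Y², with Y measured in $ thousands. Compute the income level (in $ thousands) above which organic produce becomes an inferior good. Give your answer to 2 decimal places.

dQ/dY = 18.24 − 0.406Y.
The good is inferior where dQ/dY < 0. Setting dQ/dY = 0 gives Y = 18.24 / 0.406 = 44.93.

44.93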